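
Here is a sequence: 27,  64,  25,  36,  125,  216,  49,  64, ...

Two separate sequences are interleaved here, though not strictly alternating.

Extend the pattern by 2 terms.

343, 512

The slot pattern repeats as AABB (period 4), so there are 2 interleaved tracks.
Track A = 27, 64, 125, 216: consecutive cubes n³ from n = 3.
Track B = 25, 36, 49, 64: perfect squares starting at 5².
The 9th slot belongs to track A; its 5th term is 343.
Term 10 comes from track A (its 6th entry): 512.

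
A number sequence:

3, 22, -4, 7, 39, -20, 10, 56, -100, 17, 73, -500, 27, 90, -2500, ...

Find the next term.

The terms cycle through 3 interleaved subsequences.
Subsequence A is 3, 7, 10, 17, 27, which is a Fibonacci-like recurrence a_n = a_{n-1} + a_{n-2}.
Subsequence B is 22, 39, 56, 73, 90, which is adding 17 each time.
Subsequence C is -4, -20, -100, -500, -2500, which is geometric, ×5 each step.
Position 16 falls in subsequence A as its term 6, giving 44.

44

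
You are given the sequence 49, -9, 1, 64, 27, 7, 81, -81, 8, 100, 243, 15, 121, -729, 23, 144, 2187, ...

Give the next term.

38

Read the sequence 3 terms at a time; column i is its own pattern.
Stream A = 49, 64, 81, 100, 121, 144: consecutive squares n² from n = 7.
Stream B = -9, 27, -81, 243, -729, 2187: geometric, ×-3 each step.
Stream C = 1, 7, 8, 15, 23: Fibonacci-style (each term is the sum of the two before it).
The 18th slot belongs to stream C; its 6th term is 38.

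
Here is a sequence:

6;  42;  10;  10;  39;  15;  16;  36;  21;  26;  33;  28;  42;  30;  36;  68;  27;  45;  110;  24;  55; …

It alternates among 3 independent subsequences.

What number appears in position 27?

78

The terms cycle through 3 interleaved subsequences.
Track A is 6, 10, 16, 26, 42, 68, 110, which is Fibonacci-style (each term is the sum of the two before it).
Track B is 42, 39, 36, 33, 30, 27, 24, which is linear: a_n = 45 − 3·n.
Track C is 10, 15, 21, 28, 36, 45, 55, which is triangular numbers n(n+1)/2 for n = 4, 5, ….
Term 27 comes from track C (its 9th entry): 78.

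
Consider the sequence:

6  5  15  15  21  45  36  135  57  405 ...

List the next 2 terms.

Split by position mod 2 into 2 tracks.
Track A: 6, 15, 21, 36, 57 — each term equals the sum of the previous two.
Track B: 5, 15, 45, 135, 405 — a geometric progression (common ratio 3).
Term 11 comes from track A (its 6th entry): 93.
Position 12 falls in track B as its term 6, giving 1215.

93, 1215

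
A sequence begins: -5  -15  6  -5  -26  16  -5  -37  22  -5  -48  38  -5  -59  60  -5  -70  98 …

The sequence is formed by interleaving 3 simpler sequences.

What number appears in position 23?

Read the sequence 3 terms at a time; column i is its own pattern.
Subsequence A: -5, -5, -5, -5, -5, -5 — the constant sequence -5.
Subsequence B: -15, -26, -37, -48, -59, -70 — arithmetic with common difference −11.
Subsequence C: 6, 16, 22, 38, 60, 98 — Fibonacci-style (each term is the sum of the two before it).
Position 23 → subsequence B, term 8 = -92.

-92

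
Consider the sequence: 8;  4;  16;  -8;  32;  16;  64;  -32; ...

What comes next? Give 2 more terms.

128, 64

The terms cycle through 2 interleaved subsequences.
Track A: 8, 16, 32, 64. Successive powers of 2.
Track B: 4, -8, 16, -32. Geometric with ratio -2.
The 9th slot belongs to track A; its 5th term is 128.
The 10th slot belongs to track B; its 5th term is 64.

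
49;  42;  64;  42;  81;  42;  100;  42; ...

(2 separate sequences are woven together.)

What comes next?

121

Odd-indexed and even-indexed terms follow separate rules.
Track A: 49, 64, 81, 100 (perfect squares starting at 7²).
Track B: 42, 42, 42, 42 (constant 42).
Position 9 → track A, term 5 = 121.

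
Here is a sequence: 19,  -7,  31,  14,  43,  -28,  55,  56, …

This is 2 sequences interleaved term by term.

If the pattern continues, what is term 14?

-448

Taking every 2nd term gives 2 separate tracks.
Track A: 19, 31, 43, 55. Linear: a_n = 7 + 12·n.
Track B: -7, 14, -28, 56. Geometric with ratio -2.
Term 14 comes from track B (its 7th entry): -448.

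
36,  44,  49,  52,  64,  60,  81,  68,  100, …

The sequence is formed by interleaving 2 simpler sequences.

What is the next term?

76

Odd-indexed and even-indexed terms follow separate rules.
Track A: 36, 49, 64, 81, 100. Perfect squares starting at 6².
Track B: 44, 52, 60, 68. Linear: a_n = 36 + 8·n.
Position 10 → track B, term 5 = 76.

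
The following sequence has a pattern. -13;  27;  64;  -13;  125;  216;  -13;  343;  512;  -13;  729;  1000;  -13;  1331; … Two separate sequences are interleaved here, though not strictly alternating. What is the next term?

The slot pattern repeats as ABB (period 3), so there are 2 interleaved tracks.
Subsequence A: -13, -13, -13, -13, -13 (the constant sequence -13).
Subsequence B: 27, 64, 125, 216, 343, 512, 729, 1000, 1331 (the cubes 3³, 4³, 5³, …).
The 15th slot belongs to subsequence B; its 10th term is 1728.

1728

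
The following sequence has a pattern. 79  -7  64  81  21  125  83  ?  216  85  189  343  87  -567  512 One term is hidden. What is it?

-63

Read the sequence 3 terms at a time; column i is its own pattern.
Track A: 79, 81, 83, 85, 87 — arithmetic with common difference +2.
Track B: -7, 21, ?, 189, -567 — multiplying by -3 each time.
Track C: 64, 125, 216, 343, 512 — consecutive cubes n³ from n = 4.
So the missing entry in track B is -63.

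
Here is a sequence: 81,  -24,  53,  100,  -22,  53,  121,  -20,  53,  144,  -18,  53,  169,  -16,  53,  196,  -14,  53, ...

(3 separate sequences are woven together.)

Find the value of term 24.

The terms cycle through 3 interleaved subsequences.
Track A is 81, 100, 121, 144, 169, 196, which is the squares 9², 10², 11², ….
Track B is -24, -22, -20, -18, -16, -14, which is arithmetic with common difference +2.
Track C is 53, 53, 53, 53, 53, 53, which is always 53.
Position 24 falls in track C as its term 8, giving 53.

53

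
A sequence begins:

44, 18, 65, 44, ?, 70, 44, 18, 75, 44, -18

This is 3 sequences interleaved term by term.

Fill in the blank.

Split by position mod 3: positions 1, 4, 7, … form one track, and each other residue class forms its own.
Subsequence A: 44, 44, 44, 44. The constant sequence 44.
Subsequence B: 18, ?, 18, -18. The oscillation 18·(−1)^(n+1).
Subsequence C: 65, 70, 75. Linear: a_n = 60 + 5·n.
Subsequence B's pattern makes the blank -18.

-18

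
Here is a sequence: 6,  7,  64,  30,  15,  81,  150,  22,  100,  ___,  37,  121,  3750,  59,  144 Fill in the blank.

Read the sequence 3 terms at a time; column i is its own pattern.
Track A is 6, 30, 150, ?, 3750, which is multiplying by 5 each time.
Track B is 7, 15, 22, 37, 59, which is Fibonacci-style (each term is the sum of the two before it).
Track C is 64, 81, 100, 121, 144, which is perfect squares starting at 8².
Track A's pattern makes the blank 750.

750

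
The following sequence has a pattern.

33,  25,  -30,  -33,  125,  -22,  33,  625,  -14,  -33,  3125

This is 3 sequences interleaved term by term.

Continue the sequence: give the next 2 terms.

Split by position mod 3 into 3 tracks.
Subsequence A = 33, -33, 33, -33: oscillating between 33 and -33.
Subsequence B = 25, 125, 625, 3125: successive powers of 5.
Subsequence C = -30, -22, -14: arithmetic with common difference +8.
Position 12 → subsequence C, term 4 = -6.
Position 13 falls in subsequence A as its term 5, giving 33.

-6, 33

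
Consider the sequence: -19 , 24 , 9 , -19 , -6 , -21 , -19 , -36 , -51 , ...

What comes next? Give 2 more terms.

-19, -66

Reading positions in blocks of 3 reveals the pattern ABB — 2 tracks woven together.
Track A: -19, -19, -19 — always -19.
Track B: 24, 9, -6, -21, -36, -51 — subtracting 15 each time.
Position 10 falls in track A as its term 4, giving -19.
Term 11 comes from track B (its 7th entry): -66.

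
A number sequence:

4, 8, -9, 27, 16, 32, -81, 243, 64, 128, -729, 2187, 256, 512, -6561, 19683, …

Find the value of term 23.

-531441

Positions follow the repeating pattern AABB; grouping by letter gives 2 tracks.
Subsequence A: 4, 8, 16, 32, 64, 128, 256, 512. Powers of 2.
Subsequence B: -9, 27, -81, 243, -729, 2187, -6561, 19683. Multiplying by -3 each time.
Term 23 comes from subsequence B (its 11th entry): -531441.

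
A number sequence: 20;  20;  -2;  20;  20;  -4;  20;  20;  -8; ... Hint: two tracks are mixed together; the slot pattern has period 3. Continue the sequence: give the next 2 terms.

Positions follow the repeating pattern AAB; grouping by letter gives 2 tracks.
Stream A is 20, 20, 20, 20, 20, 20, which is always 20.
Stream B is -2, -4, -8, which is a geometric progression (common ratio 2).
The 10th slot belongs to stream A; its 7th term is 20.
Term 11 comes from stream A (its 8th entry): 20.

20, 20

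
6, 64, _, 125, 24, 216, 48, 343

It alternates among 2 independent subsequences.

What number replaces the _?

Taking every 2nd term gives 2 separate tracks.
Subsequence A: 6, ?, 24, 48. A geometric progression (common ratio 2).
Subsequence B: 64, 125, 216, 343. Consecutive cubes n³ from n = 4.
The gap is subsequence A's term 2; the rule gives 12.

12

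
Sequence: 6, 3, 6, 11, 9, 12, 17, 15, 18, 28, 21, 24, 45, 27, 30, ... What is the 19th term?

Positions follow the repeating pattern ABB; grouping by letter gives 2 tracks.
Stream A: 6, 11, 17, 28, 45. A Fibonacci-like recurrence a_n = a_{n-1} + a_{n-2}.
Stream B: 3, 6, 9, 12, 15, 18, 21, 24, 27, 30. Adding 3 each time.
Term 19 comes from stream A (its 7th entry): 118.

118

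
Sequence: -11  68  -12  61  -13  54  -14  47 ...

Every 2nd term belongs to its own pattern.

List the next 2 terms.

-15, 40

Split by position mod 2 into 2 tracks.
Stream A: -11, -12, -13, -14 — arithmetic, step −1.
Stream B: 68, 61, 54, 47 — subtracting 7 each time.
Term 9 comes from stream A (its 5th entry): -15.
Position 10 falls in stream B as its term 5, giving 40.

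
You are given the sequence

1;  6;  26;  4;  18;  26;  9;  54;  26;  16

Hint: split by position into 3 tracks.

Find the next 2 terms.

162, 26

Split by position mod 3 into 3 tracks.
Track A: 1, 4, 9, 16. The squares 1², 2², 3², ….
Track B: 6, 18, 54. Geometric, ×3 each step.
Track C: 26, 26, 26. Always 26.
The 11th slot belongs to track B; its 4th term is 162.
The 12th slot belongs to track C; its 4th term is 26.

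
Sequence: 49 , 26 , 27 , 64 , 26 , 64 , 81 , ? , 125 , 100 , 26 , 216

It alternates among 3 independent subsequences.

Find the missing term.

26

Taking every 3rd term gives 3 separate tracks.
Subsequence A: 49, 64, 81, 100. The squares 7², 8², 9², ….
Subsequence B: 26, 26, ?, 26. Always 26.
Subsequence C: 27, 64, 125, 216. Perfect cubes starting at 3³.
Subsequence B's pattern makes the blank 26.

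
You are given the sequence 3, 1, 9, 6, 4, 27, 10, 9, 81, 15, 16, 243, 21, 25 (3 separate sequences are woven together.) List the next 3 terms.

729, 28, 36

Taking every 3rd term gives 3 separate tracks.
Subsequence A: 3, 6, 10, 15, 21. The triangular numbers T_2, T_3, ….
Subsequence B: 1, 4, 9, 16, 25. Perfect squares starting at 1².
Subsequence C: 9, 27, 81, 243. Powers of 3.
Position 15 falls in subsequence C as its term 5, giving 729.
The 16th slot belongs to subsequence A; its 6th term is 28.
Position 17 falls in subsequence B as its term 6, giving 36.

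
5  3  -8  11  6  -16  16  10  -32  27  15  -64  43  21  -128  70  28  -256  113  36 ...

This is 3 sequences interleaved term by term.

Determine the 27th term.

-2048

Taking every 3rd term gives 3 separate tracks.
Track A: 5, 11, 16, 27, 43, 70, 113 — each term equals the sum of the previous two.
Track B: 3, 6, 10, 15, 21, 28, 36 — the triangular numbers T_2, T_3, ….
Track C: -8, -16, -32, -64, -128, -256 — geometric, ×2 each step.
Term 27 comes from track C (its 9th entry): -2048.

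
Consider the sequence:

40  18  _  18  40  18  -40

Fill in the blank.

-40

Split by position mod 2 into 2 tracks.
Track A: 40, ?, 40, -40 (the oscillation 40·(−1)^(n+1)).
Track B: 18, 18, 18 (always 18).
The gap is track A's term 2; the rule gives -40.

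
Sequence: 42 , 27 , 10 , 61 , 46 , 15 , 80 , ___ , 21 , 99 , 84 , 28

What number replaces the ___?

65

Split by position mod 3 into 3 tracks.
Track A: 42, 61, 80, 99 (arithmetic with common difference +19).
Track B: 27, 46, ?, 84 (arithmetic with common difference +19).
Track C: 10, 15, 21, 28 (triangular numbers starting at T_4).
So the missing entry in track B is 65.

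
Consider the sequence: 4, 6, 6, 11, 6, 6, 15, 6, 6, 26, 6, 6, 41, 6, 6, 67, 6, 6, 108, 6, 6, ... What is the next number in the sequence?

The slot pattern repeats as ABB (period 3), so there are 2 interleaved tracks.
Track A is 4, 11, 15, 26, 41, 67, 108, which is each term equals the sum of the previous two.
Track B is 6, 6, 6, 6, 6, 6, 6, 6, 6, 6, 6, 6, 6, 6, which is always 6.
Term 22 comes from track A (its 8th entry): 175.

175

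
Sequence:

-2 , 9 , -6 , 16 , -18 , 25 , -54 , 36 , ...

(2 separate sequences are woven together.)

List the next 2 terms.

Split by position mod 2 into 2 tracks.
Track A: -2, -6, -18, -54. A geometric progression (common ratio 3).
Track B: 9, 16, 25, 36. Perfect squares starting at 3².
Position 9 falls in track A as its term 5, giving -162.
The 10th slot belongs to track B; its 5th term is 49.

-162, 49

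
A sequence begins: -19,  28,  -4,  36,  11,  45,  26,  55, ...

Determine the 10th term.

Odd-indexed and even-indexed terms follow separate rules.
Stream A: -19, -4, 11, 26 (arithmetic, step +15).
Stream B: 28, 36, 45, 55 (the triangular numbers T_7, T_8, …).
The 10th slot belongs to stream B; its 5th term is 66.

66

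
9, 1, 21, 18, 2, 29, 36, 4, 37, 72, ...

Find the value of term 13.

144

Split by position mod 3: positions 1, 4, 7, … form one track, and each other residue class forms its own.
Track A: 9, 18, 36, 72. Geometric with ratio 2.
Track B: 1, 2, 4. Powers of 2.
Track C: 21, 29, 37. Linear: a_n = 13 + 8·n.
Term 13 comes from track A (its 5th entry): 144.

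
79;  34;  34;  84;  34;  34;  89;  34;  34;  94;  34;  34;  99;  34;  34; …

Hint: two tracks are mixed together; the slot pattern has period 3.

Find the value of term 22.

114

Positions follow the repeating pattern ABB; grouping by letter gives 2 tracks.
Track A: 79, 84, 89, 94, 99. Arithmetic with common difference +5.
Track B: 34, 34, 34, 34, 34, 34, 34, 34, 34, 34. Always 34.
Position 22 → track A, term 8 = 114.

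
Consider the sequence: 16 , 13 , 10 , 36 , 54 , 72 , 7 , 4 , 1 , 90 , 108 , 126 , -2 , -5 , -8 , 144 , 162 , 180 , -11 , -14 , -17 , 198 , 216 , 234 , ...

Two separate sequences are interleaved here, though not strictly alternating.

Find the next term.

-20

The slot pattern repeats as AAABBB (period 6), so there are 2 interleaved tracks.
Track A: 16, 13, 10, 7, 4, 1, -2, -5, -8, -11, -14, -17 — linear: a_n = 19 − 3·n.
Track B: 36, 54, 72, 90, 108, 126, 144, 162, 180, 198, 216, 234 — linear: a_n = 18 + 18·n.
Term 25 comes from track A (its 13th entry): -20.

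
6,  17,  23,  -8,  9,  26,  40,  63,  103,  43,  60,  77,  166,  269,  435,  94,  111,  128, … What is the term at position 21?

Positions follow the repeating pattern AAABBB; grouping by letter gives 2 tracks.
Track A: 6, 17, 23, 40, 63, 103, 166, 269, 435. A Fibonacci-like recurrence a_n = a_{n-1} + a_{n-2}.
Track B: -8, 9, 26, 43, 60, 77, 94, 111, 128. Adding 17 each time.
Position 21 falls in track A as its term 12, giving 1843.

1843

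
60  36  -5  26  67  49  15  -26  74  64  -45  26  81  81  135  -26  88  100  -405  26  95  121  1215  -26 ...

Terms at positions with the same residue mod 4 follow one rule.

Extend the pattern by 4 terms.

102, 144, -3645, 26

Taking every 4th term gives 4 separate tracks.
Stream A: 60, 67, 74, 81, 88, 95 (arithmetic, step +7).
Stream B: 36, 49, 64, 81, 100, 121 (perfect squares starting at 6²).
Stream C: -5, 15, -45, 135, -405, 1215 (geometric, ×-3 each step).
Stream D: 26, -26, 26, -26, 26, -26 (oscillating between 26 and -26).
Position 25 falls in stream A as its term 7, giving 102.
The 26th slot belongs to stream B; its 7th term is 144.
Position 27 falls in stream C as its term 7, giving -3645.
Term 28 comes from stream D (its 7th entry): 26.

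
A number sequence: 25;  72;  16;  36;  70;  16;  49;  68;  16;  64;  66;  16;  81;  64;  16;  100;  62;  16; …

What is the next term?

Split by position mod 3: positions 1, 4, 7, … form one track, and each other residue class forms its own.
Subsequence A: 25, 36, 49, 64, 81, 100. Perfect squares starting at 5².
Subsequence B: 72, 70, 68, 66, 64, 62. Linear: a_n = 74 − 2·n.
Subsequence C: 16, 16, 16, 16, 16, 16. Constant 16.
The 19th slot belongs to subsequence A; its 7th term is 121.

121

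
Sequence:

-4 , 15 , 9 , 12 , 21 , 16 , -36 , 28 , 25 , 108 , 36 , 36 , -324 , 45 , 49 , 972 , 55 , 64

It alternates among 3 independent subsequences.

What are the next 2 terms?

-2916, 66

Split by position mod 3 into 3 tracks.
Stream A = -4, 12, -36, 108, -324, 972: geometric, ×-3 each step.
Stream B = 15, 21, 28, 36, 45, 55: triangular numbers n(n+1)/2 for n = 5, 6, ….
Stream C = 9, 16, 25, 36, 49, 64: consecutive squares n² from n = 3.
Position 19 falls in stream A as its term 7, giving -2916.
The 20th slot belongs to stream B; its 7th term is 66.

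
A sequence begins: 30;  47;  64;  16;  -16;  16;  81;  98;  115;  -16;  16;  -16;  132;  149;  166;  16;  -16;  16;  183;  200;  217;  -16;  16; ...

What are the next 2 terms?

The slot pattern repeats as AAABBB (period 6), so there are 2 interleaved tracks.
Stream A is 30, 47, 64, 81, 98, 115, 132, 149, 166, 183, 200, 217, which is arithmetic, step +17.
Stream B is 16, -16, 16, -16, 16, -16, 16, -16, 16, -16, 16, which is the oscillation 16·(−1)^(n+1).
Term 24 comes from stream B (its 12th entry): -16.
The 25th slot belongs to stream A; its 13th term is 234.

-16, 234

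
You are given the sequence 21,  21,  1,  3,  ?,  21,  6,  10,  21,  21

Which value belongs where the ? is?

The slot pattern repeats as AABB (period 4), so there are 2 interleaved tracks.
Stream A: 21, 21, ?, 21, 21, 21 — always 21.
Stream B: 1, 3, 6, 10 — the triangular numbers T_1, T_2, ….
So the missing entry in stream A is 21.

21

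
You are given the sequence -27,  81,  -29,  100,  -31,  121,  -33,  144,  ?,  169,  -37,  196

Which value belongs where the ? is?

-35

Positions 1, 3, 5, … form one subsequence and positions 2, 4, 6, … form another.
Track A is -27, -29, -31, -33, ?, -37, which is subtracting 2 each time.
Track B is 81, 100, 121, 144, 169, 196, which is consecutive squares n² from n = 9.
So the missing entry in track A is -35.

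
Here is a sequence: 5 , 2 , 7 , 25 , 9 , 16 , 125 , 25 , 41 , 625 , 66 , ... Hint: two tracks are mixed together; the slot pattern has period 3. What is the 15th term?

280

Reading positions in blocks of 3 reveals the pattern ABB — 2 tracks woven together.
Track A is 5, 25, 125, 625, which is powers of 5.
Track B is 2, 7, 9, 16, 25, 41, 66, which is each term equals the sum of the previous two.
The 15th slot belongs to track B; its 10th term is 280.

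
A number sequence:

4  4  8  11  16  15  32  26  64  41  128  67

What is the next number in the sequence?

The terms cycle through 2 interleaved subsequences.
Track A: 4, 8, 16, 32, 64, 128. Powers 2^2, 2^3, 2^4, ….
Track B: 4, 11, 15, 26, 41, 67. Fibonacci-style (each term is the sum of the two before it).
Position 13 falls in track A as its term 7, giving 256.

256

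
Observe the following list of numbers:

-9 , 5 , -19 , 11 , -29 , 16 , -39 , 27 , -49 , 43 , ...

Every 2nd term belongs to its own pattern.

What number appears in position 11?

-59

Split by position mod 2 into 2 tracks.
Subsequence A is -9, -19, -29, -39, -49, which is arithmetic, step −10.
Subsequence B is 5, 11, 16, 27, 43, which is each term equals the sum of the previous two.
The 11th slot belongs to subsequence A; its 6th term is -59.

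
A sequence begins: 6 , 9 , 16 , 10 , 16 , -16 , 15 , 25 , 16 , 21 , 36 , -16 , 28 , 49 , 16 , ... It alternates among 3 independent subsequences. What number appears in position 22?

55

Taking every 3rd term gives 3 separate tracks.
Track A: 6, 10, 15, 21, 28 (triangular numbers n(n+1)/2 for n = 3, 4, …).
Track B: 9, 16, 25, 36, 49 (consecutive squares n² from n = 3).
Track C: 16, -16, 16, -16, 16 (alternating ±16).
The 22nd slot belongs to track A; its 8th term is 55.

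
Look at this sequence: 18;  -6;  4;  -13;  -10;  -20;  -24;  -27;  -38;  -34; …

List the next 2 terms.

-52, -41

Positions 1, 3, 5, … form one subsequence and positions 2, 4, 6, … form another.
Subsequence A: 18, 4, -10, -24, -38 — subtracting 14 each time.
Subsequence B: -6, -13, -20, -27, -34 — linear: a_n = 1 − 7·n.
Position 11 → subsequence A, term 6 = -52.
Position 12 falls in subsequence B as its term 6, giving -41.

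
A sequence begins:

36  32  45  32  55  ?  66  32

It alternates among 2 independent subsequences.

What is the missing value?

Positions 1, 3, 5, … form one subsequence and positions 2, 4, 6, … form another.
Stream A = 36, 45, 55, 66: triangular numbers starting at T_8.
Stream B = 32, 32, ?, 32: the constant sequence 32.
Filling stream B at index 3 by its rule yields 32.

32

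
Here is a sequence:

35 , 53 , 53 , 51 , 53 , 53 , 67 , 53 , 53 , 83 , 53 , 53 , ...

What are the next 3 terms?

99, 53, 53

The slot pattern repeats as ABB (period 3), so there are 2 interleaved tracks.
Subsequence A is 35, 51, 67, 83, which is adding 16 each time.
Subsequence B is 53, 53, 53, 53, 53, 53, 53, 53, which is always 53.
Position 13 → subsequence A, term 5 = 99.
Position 14 → subsequence B, term 9 = 53.
Term 15 comes from subsequence B (its 10th entry): 53.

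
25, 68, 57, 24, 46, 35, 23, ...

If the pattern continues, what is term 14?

-20

The slot pattern repeats as ABB (period 3), so there are 2 interleaved tracks.
Track A: 25, 24, 23 — linear: a_n = 26 − n.
Track B: 68, 57, 46, 35 — arithmetic, step −11.
Position 14 falls in track B as its term 9, giving -20.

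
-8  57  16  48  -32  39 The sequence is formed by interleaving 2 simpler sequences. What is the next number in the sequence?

Taking every 2nd term gives 2 separate tracks.
Stream A: -8, 16, -32. A geometric progression (common ratio -2).
Stream B: 57, 48, 39. Arithmetic with common difference −9.
Position 7 falls in stream A as its term 4, giving 64.

64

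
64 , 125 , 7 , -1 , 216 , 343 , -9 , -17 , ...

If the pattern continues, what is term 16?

-49

Positions follow the repeating pattern AABB; grouping by letter gives 2 tracks.
Subsequence A: 64, 125, 216, 343 — perfect cubes starting at 4³.
Subsequence B: 7, -1, -9, -17 — arithmetic, step −8.
Position 16 → subsequence B, term 8 = -49.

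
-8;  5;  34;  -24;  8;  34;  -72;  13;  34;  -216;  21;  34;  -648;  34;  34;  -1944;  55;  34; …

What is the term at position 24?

34

Split by position mod 3 into 3 tracks.
Track A = -8, -24, -72, -216, -648, -1944: geometric with ratio 3.
Track B = 5, 8, 13, 21, 34, 55: a Fibonacci-like recurrence a_n = a_{n-1} + a_{n-2}.
Track C = 34, 34, 34, 34, 34, 34: the constant sequence 34.
Term 24 comes from track C (its 8th entry): 34.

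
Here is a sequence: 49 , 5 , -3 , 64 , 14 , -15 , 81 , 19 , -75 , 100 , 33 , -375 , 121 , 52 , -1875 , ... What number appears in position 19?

169

Taking every 3rd term gives 3 separate tracks.
Track A: 49, 64, 81, 100, 121 — perfect squares starting at 7².
Track B: 5, 14, 19, 33, 52 — Fibonacci-style (each term is the sum of the two before it).
Track C: -3, -15, -75, -375, -1875 — geometric, ×5 each step.
Term 19 comes from track A (its 7th entry): 169.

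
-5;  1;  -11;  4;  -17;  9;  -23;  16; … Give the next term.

The terms cycle through 2 interleaved subsequences.
Stream A is -5, -11, -17, -23, which is linear: a_n = 1 − 6·n.
Stream B is 1, 4, 9, 16, which is consecutive squares n² from n = 1.
Position 9 → stream A, term 5 = -29.

-29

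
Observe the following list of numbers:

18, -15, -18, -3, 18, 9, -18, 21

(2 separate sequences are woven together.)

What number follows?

18

The terms cycle through 2 interleaved subsequences.
Stream A: 18, -18, 18, -18 (the oscillation 18·(−1)^(n+1)).
Stream B: -15, -3, 9, 21 (arithmetic, step +12).
The 9th slot belongs to stream A; its 5th term is 18.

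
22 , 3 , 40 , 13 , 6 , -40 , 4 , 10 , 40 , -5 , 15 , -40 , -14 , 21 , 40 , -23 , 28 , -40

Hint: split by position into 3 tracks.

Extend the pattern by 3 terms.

Taking every 3rd term gives 3 separate tracks.
Track A: 22, 13, 4, -5, -14, -23 (arithmetic, step −9).
Track B: 3, 6, 10, 15, 21, 28 (triangular numbers starting at T_2).
Track C: 40, -40, 40, -40, 40, -40 (oscillating between 40 and -40).
Position 19 → track A, term 7 = -32.
The 20th slot belongs to track B; its 7th term is 36.
Position 21 → track C, term 7 = 40.

-32, 36, 40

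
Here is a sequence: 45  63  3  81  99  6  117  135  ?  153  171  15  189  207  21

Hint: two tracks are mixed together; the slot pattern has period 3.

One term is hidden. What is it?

Positions follow the repeating pattern AAB; grouping by letter gives 2 tracks.
Stream A: 45, 63, 81, 99, 117, 135, 153, 171, 189, 207 (adding 18 each time).
Stream B: 3, 6, ?, 15, 21 (triangular numbers starting at T_2).
The gap is stream B's term 3; the rule gives 10.

10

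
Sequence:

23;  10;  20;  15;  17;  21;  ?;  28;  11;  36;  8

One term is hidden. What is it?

14

Taking every 2nd term gives 2 separate tracks.
Track A = 23, 20, 17, ?, 11, 8: subtracting 3 each time.
Track B = 10, 15, 21, 28, 36: the triangular numbers T_4, T_5, ….
Track A's pattern makes the blank 14.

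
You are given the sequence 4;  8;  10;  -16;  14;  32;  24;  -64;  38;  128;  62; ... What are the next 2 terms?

-256, 100

Odd-indexed and even-indexed terms follow separate rules.
Subsequence A: 4, 10, 14, 24, 38, 62 (a Fibonacci-like recurrence a_n = a_{n-1} + a_{n-2}).
Subsequence B: 8, -16, 32, -64, 128 (geometric with ratio -2).
Position 12 falls in subsequence B as its term 6, giving -256.
Term 13 comes from subsequence A (its 7th entry): 100.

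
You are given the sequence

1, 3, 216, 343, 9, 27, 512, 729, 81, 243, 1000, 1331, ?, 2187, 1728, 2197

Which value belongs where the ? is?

729

Positions follow the repeating pattern AABB; grouping by letter gives 2 tracks.
Subsequence A: 1, 3, 9, 27, 81, 243, ?, 2187 (successive powers of 3).
Subsequence B: 216, 343, 512, 729, 1000, 1331, 1728, 2197 (the cubes 6³, 7³, 8³, …).
Filling subsequence A at index 7 by its rule yields 729.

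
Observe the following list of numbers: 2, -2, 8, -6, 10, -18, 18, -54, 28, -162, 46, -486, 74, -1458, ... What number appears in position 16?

-4374

Odd-indexed and even-indexed terms follow separate rules.
Subsequence A = 2, 8, 10, 18, 28, 46, 74: Fibonacci-style (each term is the sum of the two before it).
Subsequence B = -2, -6, -18, -54, -162, -486, -1458: a geometric progression (common ratio 3).
Position 16 → subsequence B, term 8 = -4374.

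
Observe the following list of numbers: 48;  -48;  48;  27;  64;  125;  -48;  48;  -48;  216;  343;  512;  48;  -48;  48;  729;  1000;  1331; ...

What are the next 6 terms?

-48, 48, -48, 1728, 2197, 2744

Positions follow the repeating pattern AAABBB; grouping by letter gives 2 tracks.
Stream A: 48, -48, 48, -48, 48, -48, 48, -48, 48 (the oscillation 48·(−1)^(n+1)).
Stream B: 27, 64, 125, 216, 343, 512, 729, 1000, 1331 (the cubes 3³, 4³, 5³, …).
The 19th slot belongs to stream A; its 10th term is -48.
Position 20 → stream A, term 11 = 48.
Term 21 comes from stream A (its 12th entry): -48.
The 22nd slot belongs to stream B; its 10th term is 1728.
Position 23 → stream B, term 11 = 2197.
Term 24 comes from stream B (its 12th entry): 2744.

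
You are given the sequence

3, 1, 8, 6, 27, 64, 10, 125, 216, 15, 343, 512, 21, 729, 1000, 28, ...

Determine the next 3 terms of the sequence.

1331, 1728, 36

Positions follow the repeating pattern ABB; grouping by letter gives 2 tracks.
Track A: 3, 6, 10, 15, 21, 28. The triangular numbers T_2, T_3, ….
Track B: 1, 8, 27, 64, 125, 216, 343, 512, 729, 1000. Consecutive cubes n³ from n = 1.
The 17th slot belongs to track B; its 11th term is 1331.
Position 18 falls in track B as its term 12, giving 1728.
Position 19 → track A, term 7 = 36.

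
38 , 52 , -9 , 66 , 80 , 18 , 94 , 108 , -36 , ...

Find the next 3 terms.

122, 136, 72

Positions follow the repeating pattern AAB; grouping by letter gives 2 tracks.
Subsequence A: 38, 52, 66, 80, 94, 108. Linear: a_n = 24 + 14·n.
Subsequence B: -9, 18, -36. Geometric, ×-2 each step.
Position 10 falls in subsequence A as its term 7, giving 122.
The 11th slot belongs to subsequence A; its 8th term is 136.
Term 12 comes from subsequence B (its 4th entry): 72.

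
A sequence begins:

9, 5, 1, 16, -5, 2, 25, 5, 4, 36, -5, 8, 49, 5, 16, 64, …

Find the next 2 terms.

Split by position mod 3 into 3 tracks.
Track A is 9, 16, 25, 36, 49, 64, which is perfect squares starting at 3².
Track B is 5, -5, 5, -5, 5, which is alternating ±5.
Track C is 1, 2, 4, 8, 16, which is successive powers of 2.
Position 17 → track B, term 6 = -5.
The 18th slot belongs to track C; its 6th term is 32.

-5, 32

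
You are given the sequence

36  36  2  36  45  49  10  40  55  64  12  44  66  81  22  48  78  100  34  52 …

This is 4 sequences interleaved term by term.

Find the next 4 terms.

Read the sequence 4 terms at a time; column i is its own pattern.
Track A: 36, 45, 55, 66, 78. Triangular numbers starting at T_8.
Track B: 36, 49, 64, 81, 100. Consecutive squares n² from n = 6.
Track C: 2, 10, 12, 22, 34. A Fibonacci-like recurrence a_n = a_{n-1} + a_{n-2}.
Track D: 36, 40, 44, 48, 52. Adding 4 each time.
The 21st slot belongs to track A; its 6th term is 91.
The 22nd slot belongs to track B; its 6th term is 121.
Position 23 falls in track C as its term 6, giving 56.
The 24th slot belongs to track D; its 6th term is 56.

91, 121, 56, 56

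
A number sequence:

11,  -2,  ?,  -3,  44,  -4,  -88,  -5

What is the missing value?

-22

Split by position mod 2 into 2 tracks.
Track A is 11, ?, 44, -88, which is multiplying by -2 each time.
Track B is -2, -3, -4, -5, which is arithmetic, step −1.
So the missing entry in track A is -22.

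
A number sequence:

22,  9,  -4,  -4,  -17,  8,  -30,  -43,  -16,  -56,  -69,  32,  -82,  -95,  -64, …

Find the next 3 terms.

Reading positions in blocks of 3 reveals the pattern AAB — 2 tracks woven together.
Track A is 22, 9, -4, -17, -30, -43, -56, -69, -82, -95, which is linear: a_n = 35 − 13·n.
Track B is -4, 8, -16, 32, -64, which is geometric with ratio -2.
The 16th slot belongs to track A; its 11th term is -108.
The 17th slot belongs to track A; its 12th term is -121.
Position 18 → track B, term 6 = 128.

-108, -121, 128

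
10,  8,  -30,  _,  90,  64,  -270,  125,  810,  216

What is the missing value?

27

Split by position mod 2 into 2 tracks.
Track A: 10, -30, 90, -270, 810 (geometric, ×-3 each step).
Track B: 8, ?, 64, 125, 216 (consecutive cubes n³ from n = 2).
Filling track B at index 2 by its rule yields 27.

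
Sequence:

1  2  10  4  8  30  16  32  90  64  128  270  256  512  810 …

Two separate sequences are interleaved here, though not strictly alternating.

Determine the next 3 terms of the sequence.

Reading positions in blocks of 3 reveals the pattern AAB — 2 tracks woven together.
Track A is 1, 2, 4, 8, 16, 32, 64, 128, 256, 512, which is powers 2^0, 2^1, 2^2, ….
Track B is 10, 30, 90, 270, 810, which is geometric, ×3 each step.
Position 16 → track A, term 11 = 1024.
The 17th slot belongs to track A; its 12th term is 2048.
Term 18 comes from track B (its 6th entry): 2430.

1024, 2048, 2430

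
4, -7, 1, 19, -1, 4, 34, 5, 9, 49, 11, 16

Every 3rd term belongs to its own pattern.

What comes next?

Split by position mod 3: positions 1, 4, 7, … form one track, and each other residue class forms its own.
Track A: 4, 19, 34, 49 (linear: a_n = -11 + 15·n).
Track B: -7, -1, 5, 11 (arithmetic with common difference +6).
Track C: 1, 4, 9, 16 (consecutive squares n² from n = 1).
Position 13 → track A, term 5 = 64.

64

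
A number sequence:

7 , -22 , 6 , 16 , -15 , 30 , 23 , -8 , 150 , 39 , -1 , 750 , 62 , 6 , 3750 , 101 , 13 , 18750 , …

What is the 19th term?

Split by position mod 3: positions 1, 4, 7, … form one track, and each other residue class forms its own.
Stream A = 7, 16, 23, 39, 62, 101: each term equals the sum of the previous two.
Stream B = -22, -15, -8, -1, 6, 13: arithmetic, step +7.
Stream C = 6, 30, 150, 750, 3750, 18750: geometric, ×5 each step.
Position 19 → stream A, term 7 = 163.

163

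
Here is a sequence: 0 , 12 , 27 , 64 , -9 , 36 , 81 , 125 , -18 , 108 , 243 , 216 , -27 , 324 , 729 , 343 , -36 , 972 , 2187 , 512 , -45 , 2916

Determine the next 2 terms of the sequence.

Read the sequence 4 terms at a time; column i is its own pattern.
Stream A: 0, -9, -18, -27, -36, -45 — arithmetic, step −9.
Stream B: 12, 36, 108, 324, 972, 2916 — a geometric progression (common ratio 3).
Stream C: 27, 81, 243, 729, 2187 — powers 3^3, 3^4, 3^5, ….
Stream D: 64, 125, 216, 343, 512 — consecutive cubes n³ from n = 4.
The 23rd slot belongs to stream C; its 6th term is 6561.
Position 24 → stream D, term 6 = 729.

6561, 729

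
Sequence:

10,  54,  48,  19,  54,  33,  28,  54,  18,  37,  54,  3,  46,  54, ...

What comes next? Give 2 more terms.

-12, 55

Split by position mod 3: positions 1, 4, 7, … form one track, and each other residue class forms its own.
Track A = 10, 19, 28, 37, 46: arithmetic, step +9.
Track B = 54, 54, 54, 54, 54: always 54.
Track C = 48, 33, 18, 3: arithmetic with common difference −15.
Position 15 → track C, term 5 = -12.
Position 16 → track A, term 6 = 55.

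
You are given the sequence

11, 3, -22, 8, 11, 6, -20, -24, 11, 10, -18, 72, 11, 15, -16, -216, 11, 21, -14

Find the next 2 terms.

648, 11

Split by position mod 4: positions 1, 5, 9, … form one track, and each other residue class forms its own.
Track A: 11, 11, 11, 11, 11. Constant 11.
Track B: 3, 6, 10, 15, 21. The triangular numbers T_2, T_3, ….
Track C: -22, -20, -18, -16, -14. Arithmetic with common difference +2.
Track D: 8, -24, 72, -216. Geometric with ratio -3.
Position 20 falls in track D as its term 5, giving 648.
Position 21 falls in track A as its term 6, giving 11.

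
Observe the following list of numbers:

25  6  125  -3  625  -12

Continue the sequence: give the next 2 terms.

Positions 1, 3, 5, … form one subsequence and positions 2, 4, 6, … form another.
Subsequence A is 25, 125, 625, which is powers 5^2, 5^3, 5^4, ….
Subsequence B is 6, -3, -12, which is arithmetic with common difference −9.
Term 7 comes from subsequence A (its 4th entry): 3125.
Term 8 comes from subsequence B (its 4th entry): -21.

3125, -21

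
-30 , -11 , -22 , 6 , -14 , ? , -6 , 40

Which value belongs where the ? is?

23

Taking every 2nd term gives 2 separate tracks.
Track A: -30, -22, -14, -6. Linear: a_n = -38 + 8·n.
Track B: -11, 6, ?, 40. Arithmetic with common difference +17.
Track B's pattern makes the blank 23.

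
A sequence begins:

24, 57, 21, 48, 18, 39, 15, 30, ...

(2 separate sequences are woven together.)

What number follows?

Split by position mod 2 into 2 tracks.
Subsequence A: 24, 21, 18, 15 — arithmetic with common difference −3.
Subsequence B: 57, 48, 39, 30 — linear: a_n = 66 − 9·n.
Term 9 comes from subsequence A (its 5th entry): 12.

12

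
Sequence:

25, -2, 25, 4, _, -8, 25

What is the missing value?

Split by position mod 2 into 2 tracks.
Subsequence A = 25, 25, ?, 25: constant 25.
Subsequence B = -2, 4, -8: geometric with ratio -2.
Filling subsequence A at index 3 by its rule yields 25.

25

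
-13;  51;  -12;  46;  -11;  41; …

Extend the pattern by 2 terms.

-10, 36

Taking every 2nd term gives 2 separate tracks.
Track A: -13, -12, -11 — linear: a_n = -14 + n.
Track B: 51, 46, 41 — arithmetic, step −5.
The 7th slot belongs to track A; its 4th term is -10.
Term 8 comes from track B (its 4th entry): 36.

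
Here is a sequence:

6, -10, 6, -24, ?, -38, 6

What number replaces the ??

Positions 1, 3, 5, … form one subsequence and positions 2, 4, 6, … form another.
Subsequence A is 6, 6, ?, 6, which is constant 6.
Subsequence B is -10, -24, -38, which is arithmetic, step −14.
The gap is subsequence A's term 3; the rule gives 6.

6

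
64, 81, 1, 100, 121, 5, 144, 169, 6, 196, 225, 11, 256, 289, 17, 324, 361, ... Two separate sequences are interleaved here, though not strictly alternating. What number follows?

Positions follow the repeating pattern AAB; grouping by letter gives 2 tracks.
Track A = 64, 81, 100, 121, 144, 169, 196, 225, 256, 289, 324, 361: perfect squares starting at 8².
Track B = 1, 5, 6, 11, 17: each term equals the sum of the previous two.
Position 18 → track B, term 6 = 28.

28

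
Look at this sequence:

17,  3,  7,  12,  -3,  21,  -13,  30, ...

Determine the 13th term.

-43

Taking every 2nd term gives 2 separate tracks.
Subsequence A: 17, 7, -3, -13 — arithmetic, step −10.
Subsequence B: 3, 12, 21, 30 — adding 9 each time.
Position 13 → subsequence A, term 7 = -43.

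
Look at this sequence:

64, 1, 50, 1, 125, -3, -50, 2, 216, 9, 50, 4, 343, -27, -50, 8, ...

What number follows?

512

The terms cycle through 4 interleaved subsequences.
Stream A: 64, 125, 216, 343. Consecutive cubes n³ from n = 4.
Stream B: 1, -3, 9, -27. Geometric with ratio -3.
Stream C: 50, -50, 50, -50. The oscillation 50·(−1)^(n+1).
Stream D: 1, 2, 4, 8. Successive powers of 2.
The 17th slot belongs to stream A; its 5th term is 512.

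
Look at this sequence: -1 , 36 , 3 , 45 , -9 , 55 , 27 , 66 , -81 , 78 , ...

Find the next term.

Split by position mod 2 into 2 tracks.
Stream A is -1, 3, -9, 27, -81, which is geometric with ratio -3.
Stream B is 36, 45, 55, 66, 78, which is the triangular numbers T_8, T_9, ….
Position 11 → stream A, term 6 = 243.

243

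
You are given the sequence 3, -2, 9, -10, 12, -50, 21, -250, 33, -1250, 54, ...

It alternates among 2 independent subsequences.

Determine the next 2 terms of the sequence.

Odd-indexed and even-indexed terms follow separate rules.
Subsequence A: 3, 9, 12, 21, 33, 54 — a Fibonacci-like recurrence a_n = a_{n-1} + a_{n-2}.
Subsequence B: -2, -10, -50, -250, -1250 — geometric with ratio 5.
Position 12 falls in subsequence B as its term 6, giving -6250.
Term 13 comes from subsequence A (its 7th entry): 87.

-6250, 87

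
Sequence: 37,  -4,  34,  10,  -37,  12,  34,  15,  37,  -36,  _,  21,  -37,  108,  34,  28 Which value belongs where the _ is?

34

Taking every 4th term gives 4 separate tracks.
Track A: 37, -37, 37, -37 (the oscillation 37·(−1)^(n+1)).
Track B: -4, 12, -36, 108 (a geometric progression (common ratio -3)).
Track C: 34, 34, ?, 34 (the constant sequence 34).
Track D: 10, 15, 21, 28 (the triangular numbers T_4, T_5, …).
Filling track C at index 3 by its rule yields 34.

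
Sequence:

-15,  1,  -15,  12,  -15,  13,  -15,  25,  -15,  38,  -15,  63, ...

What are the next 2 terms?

-15, 101

Split by position mod 2 into 2 tracks.
Subsequence A: -15, -15, -15, -15, -15, -15. Always -15.
Subsequence B: 1, 12, 13, 25, 38, 63. A Fibonacci-like recurrence a_n = a_{n-1} + a_{n-2}.
Term 13 comes from subsequence A (its 7th entry): -15.
Position 14 falls in subsequence B as its term 7, giving 101.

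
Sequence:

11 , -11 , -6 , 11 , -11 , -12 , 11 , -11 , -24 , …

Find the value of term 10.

11

The slot pattern repeats as AAB (period 3), so there are 2 interleaved tracks.
Stream A: 11, -11, 11, -11, 11, -11 — alternating ±11.
Stream B: -6, -12, -24 — multiplying by 2 each time.
Position 10 falls in stream A as its term 7, giving 11.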